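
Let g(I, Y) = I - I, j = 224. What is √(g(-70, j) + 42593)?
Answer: √42593 ≈ 206.38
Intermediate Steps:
g(I, Y) = 0
√(g(-70, j) + 42593) = √(0 + 42593) = √42593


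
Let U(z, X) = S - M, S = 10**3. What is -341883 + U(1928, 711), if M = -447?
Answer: -340436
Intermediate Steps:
S = 1000
U(z, X) = 1447 (U(z, X) = 1000 - 1*(-447) = 1000 + 447 = 1447)
-341883 + U(1928, 711) = -341883 + 1447 = -340436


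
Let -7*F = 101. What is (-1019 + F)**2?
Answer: 52330756/49 ≈ 1.0680e+6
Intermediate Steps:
F = -101/7 (F = -1/7*101 = -101/7 ≈ -14.429)
(-1019 + F)**2 = (-1019 - 101/7)**2 = (-7234/7)**2 = 52330756/49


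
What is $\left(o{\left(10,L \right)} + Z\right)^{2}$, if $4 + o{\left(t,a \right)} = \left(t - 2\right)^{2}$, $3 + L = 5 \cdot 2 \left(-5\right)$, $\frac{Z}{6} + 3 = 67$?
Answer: $197136$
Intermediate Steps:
$Z = 384$ ($Z = -18 + 6 \cdot 67 = -18 + 402 = 384$)
$L = -53$ ($L = -3 + 5 \cdot 2 \left(-5\right) = -3 + 10 \left(-5\right) = -3 - 50 = -53$)
$o{\left(t,a \right)} = -4 + \left(-2 + t\right)^{2}$ ($o{\left(t,a \right)} = -4 + \left(t - 2\right)^{2} = -4 + \left(-2 + t\right)^{2}$)
$\left(o{\left(10,L \right)} + Z\right)^{2} = \left(10 \left(-4 + 10\right) + 384\right)^{2} = \left(10 \cdot 6 + 384\right)^{2} = \left(60 + 384\right)^{2} = 444^{2} = 197136$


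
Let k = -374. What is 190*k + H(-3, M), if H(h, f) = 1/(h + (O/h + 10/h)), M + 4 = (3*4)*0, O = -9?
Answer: -710603/10 ≈ -71060.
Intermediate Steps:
M = -4 (M = -4 + (3*4)*0 = -4 + 12*0 = -4 + 0 = -4)
H(h, f) = 1/(h + 1/h) (H(h, f) = 1/(h + (-9/h + 10/h)) = 1/(h + 1/h))
190*k + H(-3, M) = 190*(-374) - 3/(1 + (-3)**2) = -71060 - 3/(1 + 9) = -71060 - 3/10 = -710603/10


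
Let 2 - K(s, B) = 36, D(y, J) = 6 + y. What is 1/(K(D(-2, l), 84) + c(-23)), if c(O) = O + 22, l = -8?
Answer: -1/35 ≈ -0.028571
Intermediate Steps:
K(s, B) = -34 (K(s, B) = 2 - 1*36 = 2 - 36 = -34)
c(O) = 22 + O
1/(K(D(-2, l), 84) + c(-23)) = 1/(-34 + (22 - 23)) = 1/(-34 - 1) = 1/(-35) = -1/35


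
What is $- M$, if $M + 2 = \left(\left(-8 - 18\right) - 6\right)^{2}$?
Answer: $-1022$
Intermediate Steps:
$M = 1022$ ($M = -2 + \left(\left(-8 - 18\right) - 6\right)^{2} = -2 + \left(-26 - 6\right)^{2} = -2 + \left(-32\right)^{2} = -2 + 1024 = 1022$)
$- M = \left(-1\right) 1022 = -1022$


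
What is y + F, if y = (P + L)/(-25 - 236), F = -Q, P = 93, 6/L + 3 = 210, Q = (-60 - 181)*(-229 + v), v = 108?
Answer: -525166868/18009 ≈ -29161.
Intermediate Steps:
Q = 29161 (Q = (-60 - 181)*(-229 + 108) = -241*(-121) = 29161)
L = 2/69 (L = 6/(-3 + 210) = 6/207 = 6*(1/207) = 2/69 ≈ 0.028986)
F = -29161 (F = -1*29161 = -29161)
y = -6419/18009 (y = (93 + 2/69)/(-25 - 236) = (6419/69)/(-261) = (6419/69)*(-1/261) = -6419/18009 ≈ -0.35643)
y + F = -6419/18009 - 29161 = -525166868/18009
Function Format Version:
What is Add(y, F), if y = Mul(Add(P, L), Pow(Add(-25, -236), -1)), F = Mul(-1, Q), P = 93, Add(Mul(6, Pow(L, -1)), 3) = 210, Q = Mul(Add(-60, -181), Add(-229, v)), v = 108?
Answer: Rational(-525166868, 18009) ≈ -29161.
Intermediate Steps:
Q = 29161 (Q = Mul(Add(-60, -181), Add(-229, 108)) = Mul(-241, -121) = 29161)
L = Rational(2, 69) (L = Mul(6, Pow(Add(-3, 210), -1)) = Mul(6, Pow(207, -1)) = Mul(6, Rational(1, 207)) = Rational(2, 69) ≈ 0.028986)
F = -29161 (F = Mul(-1, 29161) = -29161)
y = Rational(-6419, 18009) (y = Mul(Add(93, Rational(2, 69)), Pow(Add(-25, -236), -1)) = Mul(Rational(6419, 69), Pow(-261, -1)) = Mul(Rational(6419, 69), Rational(-1, 261)) = Rational(-6419, 18009) ≈ -0.35643)
Add(y, F) = Add(Rational(-6419, 18009), -29161) = Rational(-525166868, 18009)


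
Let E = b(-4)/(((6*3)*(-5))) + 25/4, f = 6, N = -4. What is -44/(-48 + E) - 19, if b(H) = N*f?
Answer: -44651/2489 ≈ -17.939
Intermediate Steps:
b(H) = -24 (b(H) = -4*6 = -24)
E = 391/60 (E = -24/((6*3)*(-5)) + 25/4 = -24/(18*(-5)) + 25*(1/4) = -24/(-90) + 25/4 = -24*(-1/90) + 25/4 = 4/15 + 25/4 = 391/60 ≈ 6.5167)
-44/(-48 + E) - 19 = -44/(-48 + 391/60) - 19 = -44/(-2489/60) - 19 = -60/2489*(-44) - 19 = 2640/2489 - 19 = -44651/2489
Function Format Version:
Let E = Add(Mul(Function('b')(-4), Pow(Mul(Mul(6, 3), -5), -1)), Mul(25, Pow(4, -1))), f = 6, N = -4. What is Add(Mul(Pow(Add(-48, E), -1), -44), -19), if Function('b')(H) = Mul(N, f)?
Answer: Rational(-44651, 2489) ≈ -17.939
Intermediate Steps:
Function('b')(H) = -24 (Function('b')(H) = Mul(-4, 6) = -24)
E = Rational(391, 60) (E = Add(Mul(-24, Pow(Mul(Mul(6, 3), -5), -1)), Mul(25, Pow(4, -1))) = Add(Mul(-24, Pow(Mul(18, -5), -1)), Mul(25, Rational(1, 4))) = Add(Mul(-24, Pow(-90, -1)), Rational(25, 4)) = Add(Mul(-24, Rational(-1, 90)), Rational(25, 4)) = Add(Rational(4, 15), Rational(25, 4)) = Rational(391, 60) ≈ 6.5167)
Add(Mul(Pow(Add(-48, E), -1), -44), -19) = Add(Mul(Pow(Add(-48, Rational(391, 60)), -1), -44), -19) = Add(Mul(Pow(Rational(-2489, 60), -1), -44), -19) = Add(Mul(Rational(-60, 2489), -44), -19) = Add(Rational(2640, 2489), -19) = Rational(-44651, 2489)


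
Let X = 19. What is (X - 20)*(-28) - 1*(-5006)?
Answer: 5034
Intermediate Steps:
(X - 20)*(-28) - 1*(-5006) = (19 - 20)*(-28) - 1*(-5006) = -1*(-28) + 5006 = 28 + 5006 = 5034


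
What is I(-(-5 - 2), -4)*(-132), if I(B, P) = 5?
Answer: -660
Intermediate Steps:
I(-(-5 - 2), -4)*(-132) = 5*(-132) = -660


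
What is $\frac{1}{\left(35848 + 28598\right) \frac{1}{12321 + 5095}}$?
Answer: $\frac{8708}{32223} \approx 0.27024$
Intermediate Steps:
$\frac{1}{\left(35848 + 28598\right) \frac{1}{12321 + 5095}} = \frac{1}{64446 \cdot \frac{1}{17416}} = \frac{1}{\frac{32223}{8708}} = \frac{8708}{32223}$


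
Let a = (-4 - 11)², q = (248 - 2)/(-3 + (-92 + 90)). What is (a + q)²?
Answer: 772641/25 ≈ 30906.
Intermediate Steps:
q = -246/5 (q = 246/(-3 - 2) = 246/(-5) = 246*(-⅕) = -246/5 ≈ -49.200)
a = 225 (a = (-15)² = 225)
(a + q)² = (225 - 246/5)² = (879/5)² = 772641/25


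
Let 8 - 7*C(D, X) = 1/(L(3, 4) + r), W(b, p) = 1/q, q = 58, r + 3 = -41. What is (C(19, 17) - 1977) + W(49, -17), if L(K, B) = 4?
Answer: -16043791/8120 ≈ -1975.8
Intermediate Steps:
r = -44 (r = -3 - 41 = -44)
W(b, p) = 1/58
C(D, X) = 321/280 (C(D, X) = 8/7 - 1/(7*(4 - 44)) = 8/7 - ⅐/(-40) = 8/7 - ⅐*(-1/40) = 8/7 + 1/280 = 321/280)
(C(19, 17) - 1977) + W(49, -17) = (321/280 - 1977) + 1/58 = -553239/280 + 1/58 = -16043791/8120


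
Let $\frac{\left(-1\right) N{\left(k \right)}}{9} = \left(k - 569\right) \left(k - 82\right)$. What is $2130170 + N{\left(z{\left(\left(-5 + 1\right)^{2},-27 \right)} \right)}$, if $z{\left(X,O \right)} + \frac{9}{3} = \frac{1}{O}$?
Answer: $\frac{137082050}{81} \approx 1.6924 \cdot 10^{6}$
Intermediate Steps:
$z{\left(X,O \right)} = -3 + \frac{1}{O}$
$N{\left(k \right)} = - 9 \left(-569 + k\right) \left(-82 + k\right)$ ($N{\left(k \right)} = - 9 \left(k - 569\right) \left(k - 82\right) = - 9 \left(-569 + k\right) \left(-82 + k\right)$)
$2130170 + N{\left(z{\left(\left(-5 + 1\right)^{2},-27 \right)} \right)} = 2130170 - \left(419922 - 5859 \left(-3 + \frac{1}{-27}\right) + 9 \left(-3 + \frac{1}{-27}\right)^{2}\right) = 2130170 - \left(419922 - 5859 \left(-3 - \frac{1}{27}\right) + 9 \left(-3 - \frac{1}{27}\right)^{2}\right) = 2130170 - \left(437716 + \frac{6724}{81}\right) = 2130170 - \frac{35461720}{81} = \frac{137082050}{81}$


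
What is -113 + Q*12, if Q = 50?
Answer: 487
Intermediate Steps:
-113 + Q*12 = -113 + 50*12 = -113 + 600 = 487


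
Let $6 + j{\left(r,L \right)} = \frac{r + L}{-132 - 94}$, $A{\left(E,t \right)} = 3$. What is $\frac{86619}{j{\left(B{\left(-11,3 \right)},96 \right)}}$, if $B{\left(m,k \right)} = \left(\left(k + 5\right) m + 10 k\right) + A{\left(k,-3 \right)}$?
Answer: $- \frac{19575894}{1397} \approx -14013.0$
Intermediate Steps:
$B{\left(m,k \right)} = 3 + 10 k + m \left(5 + k\right)$ ($B{\left(m,k \right)} = \left(\left(k + 5\right) m + 10 k\right) + 3 = \left(\left(5 + k\right) m + 10 k\right) + 3 = \left(m \left(5 + k\right) + 10 k\right) + 3 = \left(10 k + m \left(5 + k\right)\right) + 3 = 3 + 10 k + m \left(5 + k\right)$)
$j{\left(r,L \right)} = -6 - \frac{L}{226} - \frac{r}{226}$ ($j{\left(r,L \right)} = -6 + \frac{r + L}{-132 - 94} = -6 + \frac{L + r}{-226} = -6 + \left(L + r\right) \left(- \frac{1}{226}\right) = -6 - \left(\frac{L}{226} + \frac{r}{226}\right) = -6 - \frac{L}{226} - \frac{r}{226}$)
$\frac{86619}{j{\left(B{\left(-11,3 \right)},96 \right)}} = \frac{86619}{-6 - \frac{48}{113} - \frac{3 + 5 \left(-11\right) + 10 \cdot 3 + 3 \left(-11\right)}{226}} = \frac{86619}{-6 - \frac{48}{113} - \frac{3 - 55 + 30 - 33}{226}} = \frac{86619}{-6 - \frac{48}{113} - - \frac{55}{226}} = \frac{86619}{-6 - \frac{48}{113} + \frac{55}{226}} = \frac{86619}{- \frac{1397}{226}} = 86619 \left(- \frac{226}{1397}\right) = - \frac{19575894}{1397}$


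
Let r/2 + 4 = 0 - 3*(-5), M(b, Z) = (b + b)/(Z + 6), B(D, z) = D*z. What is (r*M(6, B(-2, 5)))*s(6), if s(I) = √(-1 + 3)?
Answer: -66*√2 ≈ -93.338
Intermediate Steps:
M(b, Z) = 2*b/(6 + Z) (M(b, Z) = (2*b)/(6 + Z) = 2*b/(6 + Z))
s(I) = √2
r = 22 (r = -8 + 2*(0 - 3*(-5)) = -8 + 2*(0 + 15) = -8 + 2*15 = -8 + 30 = 22)
(r*M(6, B(-2, 5)))*s(6) = (22*(2*6/(6 - 2*5)))*√2 = (22*(2*6/(6 - 10)))*√2 = (22*(2*6/(-4)))*√2 = (22*(2*6*(-¼)))*√2 = (22*(-3))*√2 = -66*√2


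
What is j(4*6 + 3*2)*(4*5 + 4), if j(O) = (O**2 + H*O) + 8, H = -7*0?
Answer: 21792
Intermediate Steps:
H = 0
j(O) = 8 + O**2 (j(O) = (O**2 + 0*O) + 8 = (O**2 + 0) + 8 = O**2 + 8 = 8 + O**2)
j(4*6 + 3*2)*(4*5 + 4) = (8 + (4*6 + 3*2)**2)*(4*5 + 4) = (8 + (24 + 6)**2)*(20 + 4) = (8 + 30**2)*24 = (8 + 900)*24 = 908*24 = 21792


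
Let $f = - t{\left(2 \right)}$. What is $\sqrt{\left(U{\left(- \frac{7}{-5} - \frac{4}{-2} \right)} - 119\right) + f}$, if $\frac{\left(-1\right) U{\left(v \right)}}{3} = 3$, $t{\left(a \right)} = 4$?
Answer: $2 i \sqrt{33} \approx 11.489 i$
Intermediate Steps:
$U{\left(v \right)} = -9$ ($U{\left(v \right)} = \left(-3\right) 3 = -9$)
$f = -4$ ($f = \left(-1\right) 4 = -4$)
$\sqrt{\left(U{\left(- \frac{7}{-5} - \frac{4}{-2} \right)} - 119\right) + f} = \sqrt{\left(-9 - 119\right) - 4} = \sqrt{-128 - 4} = \sqrt{-132} = 2 i \sqrt{33}$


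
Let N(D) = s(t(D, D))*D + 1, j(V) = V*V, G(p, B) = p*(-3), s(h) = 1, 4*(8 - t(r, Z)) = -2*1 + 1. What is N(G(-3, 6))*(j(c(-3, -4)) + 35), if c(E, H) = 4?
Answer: 510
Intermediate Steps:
t(r, Z) = 33/4 (t(r, Z) = 8 - (-2*1 + 1)/4 = 8 - (-2 + 1)/4 = 8 - ¼*(-1) = 8 + ¼ = 33/4)
G(p, B) = -3*p
j(V) = V²
N(D) = 1 + D (N(D) = 1*D + 1 = D + 1 = 1 + D)
N(G(-3, 6))*(j(c(-3, -4)) + 35) = (1 - 3*(-3))*(4² + 35) = (1 + 9)*(16 + 35) = 10*51 = 510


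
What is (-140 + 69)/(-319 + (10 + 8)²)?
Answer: -71/5 ≈ -14.200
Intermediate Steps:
(-140 + 69)/(-319 + (10 + 8)²) = -71/(-319 + 18²) = -71/(-319 + 324) = -71/5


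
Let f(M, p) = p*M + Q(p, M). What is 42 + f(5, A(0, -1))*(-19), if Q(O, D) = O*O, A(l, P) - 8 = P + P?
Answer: -1212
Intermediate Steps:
A(l, P) = 8 + 2*P (A(l, P) = 8 + (P + P) = 8 + 2*P)
Q(O, D) = O²
f(M, p) = p² + M*p (f(M, p) = p*M + p² = M*p + p² = p² + M*p)
42 + f(5, A(0, -1))*(-19) = 42 + ((8 + 2*(-1))*(5 + (8 + 2*(-1))))*(-19) = 42 + ((8 - 2)*(5 + (8 - 2)))*(-19) = 42 + (6*(5 + 6))*(-19) = 42 + (6*11)*(-19) = 42 + 66*(-19) = 42 - 1254 = -1212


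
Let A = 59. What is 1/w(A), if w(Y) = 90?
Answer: 1/90 ≈ 0.011111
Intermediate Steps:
1/w(A) = 1/90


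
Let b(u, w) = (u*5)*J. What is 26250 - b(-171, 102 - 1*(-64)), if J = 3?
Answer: 28815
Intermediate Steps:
b(u, w) = 15*u (b(u, w) = (u*5)*3 = (5*u)*3 = 15*u)
26250 - b(-171, 102 - 1*(-64)) = 26250 - 15*(-171) = 26250 - 1*(-2565) = 26250 + 2565 = 28815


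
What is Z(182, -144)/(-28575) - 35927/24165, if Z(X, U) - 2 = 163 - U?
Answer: -22979578/15344775 ≈ -1.4976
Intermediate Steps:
Z(X, U) = 165 - U (Z(X, U) = 2 + (163 - U) = 165 - U)
Z(182, -144)/(-28575) - 35927/24165 = (165 - 1*(-144))/(-28575) - 35927/24165 = (165 + 144)*(-1/28575) - 35927*1/24165 = 309*(-1/28575) - 35927/24165 = -103/9525 - 35927/24165 = -22979578/15344775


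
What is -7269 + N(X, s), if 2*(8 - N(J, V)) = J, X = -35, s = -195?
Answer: -14487/2 ≈ -7243.5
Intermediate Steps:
N(J, V) = 8 - J/2
-7269 + N(X, s) = -7269 + (8 - 1/2*(-35)) = -7269 + (8 + 35/2) = -7269 + 51/2 = -14487/2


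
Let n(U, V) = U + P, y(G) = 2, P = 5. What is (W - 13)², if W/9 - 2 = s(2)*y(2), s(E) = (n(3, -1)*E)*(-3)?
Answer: 737881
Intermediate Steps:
n(U, V) = 5 + U (n(U, V) = U + 5 = 5 + U)
s(E) = -24*E (s(E) = ((5 + 3)*E)*(-3) = (8*E)*(-3) = -24*E)
W = -846 (W = 18 + 9*(-24*2*2) = 18 + 9*(-48*2) = 18 + 9*(-96) = 18 - 864 = -846)
(W - 13)² = (-846 - 13)² = (-859)² = 737881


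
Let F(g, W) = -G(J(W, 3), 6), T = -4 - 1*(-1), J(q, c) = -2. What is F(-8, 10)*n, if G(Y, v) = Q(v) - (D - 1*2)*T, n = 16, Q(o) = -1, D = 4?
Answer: -80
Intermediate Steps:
T = -3 (T = -4 + 1 = -3)
G(Y, v) = 5 (G(Y, v) = -1 - (4 - 1*2)*(-3) = -1 - (4 - 2)*(-3) = -1 - 2*(-3) = -1 - 1*(-6) = -1 + 6 = 5)
F(g, W) = -5 (F(g, W) = -1*5 = -5)
F(-8, 10)*n = -5*16 = -80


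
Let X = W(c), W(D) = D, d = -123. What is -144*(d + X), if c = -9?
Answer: 19008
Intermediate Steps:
X = -9
-144*(d + X) = -144*(-123 - 9) = -144*(-132) = 19008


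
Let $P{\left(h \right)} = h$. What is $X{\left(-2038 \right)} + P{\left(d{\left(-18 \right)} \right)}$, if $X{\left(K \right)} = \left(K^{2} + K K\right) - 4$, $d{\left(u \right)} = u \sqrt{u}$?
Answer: $8306884 - 54 i \sqrt{2} \approx 8.3069 \cdot 10^{6} - 76.368 i$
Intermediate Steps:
$d{\left(u \right)} = u^{\frac{3}{2}}$
$X{\left(K \right)} = -4 + 2 K^{2}$ ($X{\left(K \right)} = \left(K^{2} + K^{2}\right) - 4 = 2 K^{2} - 4 = -4 + 2 K^{2}$)
$X{\left(-2038 \right)} + P{\left(d{\left(-18 \right)} \right)} = \left(-4 + 2 \left(-2038\right)^{2}\right) + \left(-18\right)^{\frac{3}{2}} = \left(-4 + 2 \cdot 4153444\right) - 54 i \sqrt{2} = \left(-4 + 8306888\right) - 54 i \sqrt{2} = 8306884 - 54 i \sqrt{2}$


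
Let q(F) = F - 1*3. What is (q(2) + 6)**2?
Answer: 25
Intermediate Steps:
q(F) = -3 + F (q(F) = F - 3 = -3 + F)
(q(2) + 6)**2 = ((-3 + 2) + 6)**2 = (-1 + 6)**2 = 5**2 = 25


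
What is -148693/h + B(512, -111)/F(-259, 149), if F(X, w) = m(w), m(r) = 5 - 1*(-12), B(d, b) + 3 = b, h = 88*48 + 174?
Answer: -3029153/74766 ≈ -40.515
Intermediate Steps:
h = 4398 (h = 4224 + 174 = 4398)
B(d, b) = -3 + b
m(r) = 17 (m(r) = 5 + 12 = 17)
F(X, w) = 17
-148693/h + B(512, -111)/F(-259, 149) = -148693/4398 + (-3 - 111)/17 = -148693*1/4398 - 114*1/17 = -148693/4398 - 114/17 = -3029153/74766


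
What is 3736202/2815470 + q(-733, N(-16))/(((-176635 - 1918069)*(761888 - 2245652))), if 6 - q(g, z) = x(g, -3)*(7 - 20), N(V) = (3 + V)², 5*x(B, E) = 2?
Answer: 241922690061656087/182304403291374840 ≈ 1.3270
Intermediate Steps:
x(B, E) = ⅖ (x(B, E) = (⅕)*2 = ⅖)
q(g, z) = 56/5 (q(g, z) = 6 - 2*(7 - 20)/5 = 6 - 2*(-13)/5 = 6 - 1*(-26/5) = 6 + 26/5 = 56/5)
3736202/2815470 + q(-733, N(-16))/(((-176635 - 1918069)*(761888 - 2245652))) = 3736202/2815470 + 56/(5*(((-176635 - 1918069)*(761888 - 2245652)))) = 3736202*(1/2815470) + 56/(5*((-2094704*(-1483764)))) = 1868101/1407735 + (56/5)/3108046385856 = 1868101/1407735 + (56/5)*(1/3108046385856) = 1868101/1407735 + 7/1942528991160 = 241922690061656087/182304403291374840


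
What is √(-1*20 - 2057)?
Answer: I*√2077 ≈ 45.574*I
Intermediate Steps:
√(-1*20 - 2057) = √(-20 - 2057) = √(-2077) = I*√2077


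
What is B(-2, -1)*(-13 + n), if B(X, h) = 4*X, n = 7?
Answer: 48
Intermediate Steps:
B(-2, -1)*(-13 + n) = (4*(-2))*(-13 + 7) = -8*(-6) = 48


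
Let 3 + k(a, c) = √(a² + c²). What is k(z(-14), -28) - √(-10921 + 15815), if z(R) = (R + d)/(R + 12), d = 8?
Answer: -3 + √793 - √4894 ≈ -44.797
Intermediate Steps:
z(R) = (8 + R)/(12 + R) (z(R) = (R + 8)/(R + 12) = (8 + R)/(12 + R))
k(a, c) = -3 + √(a² + c²)
k(z(-14), -28) - √(-10921 + 15815) = (-3 + √(((8 - 14)/(12 - 14))² + (-28)²)) - √(-10921 + 15815) = (-3 + √((-6/(-2))² + 784)) - √4894 = (-3 + √((-½*(-6))² + 784)) - √4894 = (-3 + √(3² + 784)) - √4894 = (-3 + √(9 + 784)) - √4894 = (-3 + √793) - √4894 = -3 + √793 - √4894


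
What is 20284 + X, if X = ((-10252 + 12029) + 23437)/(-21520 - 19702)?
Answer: 418060917/20611 ≈ 20283.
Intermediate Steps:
X = -12607/20611 (X = (1777 + 23437)/(-41222) = 25214*(-1/41222) = -12607/20611 ≈ -0.61166)
20284 + X = 20284 - 12607/20611 = 418060917/20611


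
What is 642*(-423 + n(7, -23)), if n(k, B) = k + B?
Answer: -281838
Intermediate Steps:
n(k, B) = B + k
642*(-423 + n(7, -23)) = 642*(-423 + (-23 + 7)) = 642*(-423 - 16) = 642*(-439) = -281838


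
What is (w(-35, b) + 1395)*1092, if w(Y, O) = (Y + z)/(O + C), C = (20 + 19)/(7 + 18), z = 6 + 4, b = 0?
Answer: 1505840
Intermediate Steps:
z = 10
C = 39/25 ≈ 1.5600
w(Y, O) = (10 + Y)/(39/25 + O) (w(Y, O) = (Y + 10)/(O + 39/25) = (10 + Y)/(39/25 + O))
(w(-35, b) + 1395)*1092 = (25*(10 - 35)/(39 + 25*0) + 1395)*1092 = (25*(-25)/(39 + 0) + 1395)*1092 = (25*(-25)/39 + 1395)*1092 = (25*(1/39)*(-25) + 1395)*1092 = (-625/39 + 1395)*1092 = (53780/39)*1092 = 1505840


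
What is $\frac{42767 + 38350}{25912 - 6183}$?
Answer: $\frac{81117}{19729} \approx 4.1116$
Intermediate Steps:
$\frac{42767 + 38350}{25912 - 6183} = \frac{81117}{19729}$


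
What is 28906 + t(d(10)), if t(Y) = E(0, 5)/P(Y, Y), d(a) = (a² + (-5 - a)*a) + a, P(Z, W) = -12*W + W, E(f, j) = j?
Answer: 2543729/88 ≈ 28906.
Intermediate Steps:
P(Z, W) = -11*W
d(a) = a + a² + a*(-5 - a) (d(a) = (a² + a*(-5 - a)) + a = a + a² + a*(-5 - a))
t(Y) = -5/(11*Y) (t(Y) = 5/((-11*Y)) = 5*(-1/(11*Y)) = -5/(11*Y))
28906 + t(d(10)) = 28906 - 5/(11*((-4*10))) = 28906 - 5/11/(-40) = 28906 - 5/11*(-1/40) = 28906 + 1/88 = 2543729/88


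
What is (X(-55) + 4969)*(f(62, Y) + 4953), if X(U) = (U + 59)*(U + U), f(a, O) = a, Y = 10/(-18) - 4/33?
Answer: 22712935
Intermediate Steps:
Y = -67/99 (Y = 10*(-1/18) - 4*1/33 = -5/9 - 4/33 = -67/99 ≈ -0.67677)
X(U) = 2*U*(59 + U) (X(U) = (59 + U)*(2*U) = 2*U*(59 + U))
(X(-55) + 4969)*(f(62, Y) + 4953) = (2*(-55)*(59 - 55) + 4969)*(62 + 4953) = (2*(-55)*4 + 4969)*5015 = (-440 + 4969)*5015 = 4529*5015 = 22712935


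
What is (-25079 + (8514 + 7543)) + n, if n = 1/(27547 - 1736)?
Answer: -232866841/25811 ≈ -9022.0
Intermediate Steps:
n = 1/25811 ≈ 3.8743e-5
(-25079 + (8514 + 7543)) + n = (-25079 + (8514 + 7543)) + 1/25811 = (-25079 + 16057) + 1/25811 = -9022 + 1/25811 = -232866841/25811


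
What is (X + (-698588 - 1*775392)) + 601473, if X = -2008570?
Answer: -2881077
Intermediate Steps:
(X + (-698588 - 1*775392)) + 601473 = (-2008570 + (-698588 - 1*775392)) + 601473 = (-2008570 + (-698588 - 775392)) + 601473 = (-2008570 - 1473980) + 601473 = -3482550 + 601473 = -2881077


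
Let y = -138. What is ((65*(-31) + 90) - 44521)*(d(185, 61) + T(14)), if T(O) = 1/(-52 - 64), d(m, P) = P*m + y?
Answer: -30028523373/58 ≈ -5.1773e+8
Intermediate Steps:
d(m, P) = -138 + P*m (d(m, P) = P*m - 138 = -138 + P*m)
T(O) = -1/116 (T(O) = 1/(-116) = -1/116)
((65*(-31) + 90) - 44521)*(d(185, 61) + T(14)) = ((65*(-31) + 90) - 44521)*((-138 + 61*185) - 1/116) = ((-2015 + 90) - 44521)*((-138 + 11285) - 1/116) = (-1925 - 44521)*(11147 - 1/116) = -46446*1293051/116 = -30028523373/58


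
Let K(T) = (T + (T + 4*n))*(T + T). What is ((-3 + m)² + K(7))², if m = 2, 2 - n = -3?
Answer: 227529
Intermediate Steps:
n = 5 (n = 2 - 1*(-3) = 2 + 3 = 5)
K(T) = 2*T*(20 + 2*T) (K(T) = (T + (T + 4*5))*(T + T) = (T + (T + 20))*(2*T) = (T + (20 + T))*(2*T) = (20 + 2*T)*(2*T) = 2*T*(20 + 2*T))
((-3 + m)² + K(7))² = ((-3 + 2)² + 4*7*(10 + 7))² = ((-1)² + 4*7*17)² = (1 + 476)² = 477² = 227529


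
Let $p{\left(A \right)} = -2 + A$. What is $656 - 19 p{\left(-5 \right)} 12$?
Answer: $1046976$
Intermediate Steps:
$656 - 19 p{\left(-5 \right)} 12 = 656 - 19 \left(-2 - 5\right) 12 = 656 \left(-19\right) \left(-7\right) 12 = 656 \cdot 133 \cdot 12 = 656 \cdot 1596 = 1046976$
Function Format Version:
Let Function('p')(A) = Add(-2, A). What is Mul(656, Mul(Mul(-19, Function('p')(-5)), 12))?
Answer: 1046976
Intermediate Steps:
Mul(656, Mul(Mul(-19, Function('p')(-5)), 12)) = Mul(656, Mul(Mul(-19, Add(-2, -5)), 12)) = Mul(656, Mul(Mul(-19, -7), 12)) = Mul(656, Mul(133, 12)) = Mul(656, 1596) = 1046976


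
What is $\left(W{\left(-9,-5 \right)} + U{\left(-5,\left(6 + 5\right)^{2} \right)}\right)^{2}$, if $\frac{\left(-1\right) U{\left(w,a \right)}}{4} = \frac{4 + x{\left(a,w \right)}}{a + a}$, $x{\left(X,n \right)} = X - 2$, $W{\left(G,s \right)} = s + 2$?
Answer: $\frac{370881}{14641} \approx 25.332$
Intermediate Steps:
$W{\left(G,s \right)} = 2 + s$
$x{\left(X,n \right)} = -2 + X$
$U{\left(w,a \right)} = - \frac{2 \left(2 + a\right)}{a}$ ($U{\left(w,a \right)} = - 4 \frac{4 + \left(-2 + a\right)}{a + a} = - 4 \frac{2 + a}{2 a} = - \frac{2 \left(2 + a\right)}{a}$)
$\left(W{\left(-9,-5 \right)} + U{\left(-5,\left(6 + 5\right)^{2} \right)}\right)^{2} = \left(\left(2 - 5\right) - \left(2 + \frac{4}{\left(6 + 5\right)^{2}}\right)\right)^{2} = \left(-3 - \left(2 + \frac{4}{11^{2}}\right)\right)^{2} = \left(-3 - \left(2 + \frac{4}{121}\right)\right)^{2} = \left(-3 - \frac{246}{121}\right)^{2} = \left(- \frac{609}{121}\right)^{2} = \frac{370881}{14641}$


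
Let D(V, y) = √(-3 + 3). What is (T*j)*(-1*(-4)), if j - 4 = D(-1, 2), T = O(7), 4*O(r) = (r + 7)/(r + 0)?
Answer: 8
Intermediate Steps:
D(V, y) = 0 (D(V, y) = √0 = 0)
O(r) = (7 + r)/(4*r) (O(r) = ((r + 7)/(r + 0))/4 = ((7 + r)/r)/4 = (7 + r)/(4*r))
T = ½ (T = (¼)*(7 + 7)/7 = (¼)*(⅐)*14 = ½ ≈ 0.50000)
j = 4 (j = 4 + 0 = 4)
(T*j)*(-1*(-4)) = ((½)*4)*(-1*(-4)) = 2*4 = 8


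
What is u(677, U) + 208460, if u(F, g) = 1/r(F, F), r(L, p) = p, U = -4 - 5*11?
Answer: 141127421/677 ≈ 2.0846e+5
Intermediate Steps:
U = -59 (U = -4 - 55 = -59)
u(F, g) = 1/F
u(677, U) + 208460 = 1/677 + 208460 = 141127421/677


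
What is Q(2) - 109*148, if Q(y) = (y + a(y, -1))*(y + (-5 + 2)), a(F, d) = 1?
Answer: -16135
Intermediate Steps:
Q(y) = (1 + y)*(-3 + y) (Q(y) = (y + 1)*(y + (-5 + 2)) = (1 + y)*(y - 3) = (1 + y)*(-3 + y))
Q(2) - 109*148 = (-3 + 2² - 2*2) - 109*148 = (-3 + 4 - 4) - 16132 = -3 - 16132 = -16135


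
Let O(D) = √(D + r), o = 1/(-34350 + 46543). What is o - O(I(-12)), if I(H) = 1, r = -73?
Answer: 1/12193 - 6*I*√2 ≈ 8.2014e-5 - 8.4853*I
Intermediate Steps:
o = 1/12193 ≈ 8.2014e-5
O(D) = √(-73 + D) (O(D) = √(D - 73) = √(-73 + D))
o - O(I(-12)) = 1/12193 - √(-73 + 1) = 1/12193 - √(-72) = 1/12193 - 6*I*√2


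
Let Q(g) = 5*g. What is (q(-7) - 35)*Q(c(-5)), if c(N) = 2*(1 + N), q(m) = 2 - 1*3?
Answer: 1440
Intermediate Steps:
q(m) = -1 (q(m) = 2 - 3 = -1)
c(N) = 2 + 2*N
(q(-7) - 35)*Q(c(-5)) = (-1 - 35)*(5*(2 + 2*(-5))) = -180*(2 - 10) = -180*(-8) = -36*(-40) = 1440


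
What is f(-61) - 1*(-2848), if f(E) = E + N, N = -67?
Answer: 2720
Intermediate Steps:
f(E) = -67 + E (f(E) = E - 67 = -67 + E)
f(-61) - 1*(-2848) = (-67 - 61) - 1*(-2848) = -128 + 2848 = 2720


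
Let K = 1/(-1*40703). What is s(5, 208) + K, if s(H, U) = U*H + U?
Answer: 50797343/40703 ≈ 1248.0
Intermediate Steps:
s(H, U) = U + H*U (s(H, U) = H*U + U = U + H*U)
K = -1/40703 (K = 1/(-40703) = -1/40703 ≈ -2.4568e-5)
s(5, 208) + K = 208*(1 + 5) - 1/40703 = 208*6 - 1/40703 = 1248 - 1/40703 = 50797343/40703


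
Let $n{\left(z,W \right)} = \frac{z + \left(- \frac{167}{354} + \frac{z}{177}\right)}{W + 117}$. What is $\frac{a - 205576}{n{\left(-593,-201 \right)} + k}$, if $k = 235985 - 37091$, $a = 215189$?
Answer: $\frac{31761352}{657169251} \approx 0.048331$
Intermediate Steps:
$k = 198894$ ($k = 235985 - 37091 = 198894$)
$n{\left(z,W \right)} = \frac{- \frac{167}{354} + \frac{178 z}{177}}{117 + W}$ ($n{\left(z,W \right)} = \frac{z + \left(\left(-167\right) \frac{1}{354} + z \frac{1}{177}\right)}{117 + W} = \frac{z + \left(- \frac{167}{354} + \frac{z}{177}\right)}{117 + W} = \frac{- \frac{167}{354} + \frac{178 z}{177}}{117 + W}$)
$\frac{a - 205576}{n{\left(-593,-201 \right)} + k} = \frac{215189 - 205576}{\frac{-167 + 356 \left(-593\right)}{354 \left(117 - 201\right)} + 198894} = \frac{9613}{\frac{-167 - 211108}{354 \left(-84\right)} + 198894} = \frac{9613}{\frac{1}{354} \left(- \frac{1}{84}\right) \left(-211275\right) + 198894} = \frac{9613}{\frac{23475}{3304} + 198894} = \frac{9613}{\frac{657169251}{3304}} = 9613 \cdot \frac{3304}{657169251} = \frac{31761352}{657169251}$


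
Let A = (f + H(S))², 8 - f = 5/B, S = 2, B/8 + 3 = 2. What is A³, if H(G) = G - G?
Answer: 107918163081/262144 ≈ 4.1168e+5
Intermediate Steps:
B = -8 (B = -24 + 8*2 = -24 + 16 = -8)
H(G) = 0
f = 69/8 (f = 8 - 5/(-8) = 8 - 5*(-1)/8 = 8 - 1*(-5/8) = 8 + 5/8 = 69/8 ≈ 8.6250)
A = 4761/64 (A = (69/8 + 0)² = (69/8)² = 4761/64 ≈ 74.391)
A³ = (4761/64)³ = 107918163081/262144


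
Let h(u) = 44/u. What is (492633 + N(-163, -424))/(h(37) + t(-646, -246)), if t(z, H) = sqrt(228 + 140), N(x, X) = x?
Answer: -100217645/62732 + 337095715*sqrt(23)/62732 ≈ 24173.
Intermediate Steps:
t(z, H) = 4*sqrt(23) (t(z, H) = sqrt(368) = 4*sqrt(23))
(492633 + N(-163, -424))/(h(37) + t(-646, -246)) = (492633 - 163)/(44/37 + 4*sqrt(23)) = 492470/(44*(1/37) + 4*sqrt(23)) = 492470/(44/37 + 4*sqrt(23))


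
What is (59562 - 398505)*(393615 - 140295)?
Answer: -85861040760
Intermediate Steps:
(59562 - 398505)*(393615 - 140295) = -338943*253320 = -85861040760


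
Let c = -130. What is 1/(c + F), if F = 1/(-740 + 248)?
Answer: -492/63961 ≈ -0.0076922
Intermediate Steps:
F = -1/492 (F = 1/(-492) = -1/492 ≈ -0.0020325)
1/(c + F) = 1/(-130 - 1/492) = 1/(-63961/492) = -492/63961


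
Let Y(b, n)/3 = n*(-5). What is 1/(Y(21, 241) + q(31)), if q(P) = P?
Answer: -1/3584 ≈ -0.00027902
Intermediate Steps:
Y(b, n) = -15*n (Y(b, n) = 3*(n*(-5)) = 3*(-5*n) = -15*n)
1/(Y(21, 241) + q(31)) = 1/(-15*241 + 31) = 1/(-3615 + 31) = 1/(-3584) = -1/3584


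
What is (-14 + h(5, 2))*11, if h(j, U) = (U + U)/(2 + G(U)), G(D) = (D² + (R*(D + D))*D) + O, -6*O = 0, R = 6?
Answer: -4136/27 ≈ -153.19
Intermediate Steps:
O = 0 (O = -⅙*0 = 0)
G(D) = 13*D² (G(D) = (D² + (6*(D + D))*D) + 0 = (D² + (6*(2*D))*D) + 0 = (D² + (12*D)*D) + 0 = (D² + 12*D²) + 0 = 13*D² + 0 = 13*D²)
h(j, U) = 2*U/(2 + 13*U²) (h(j, U) = (U + U)/(2 + 13*U²) = (2*U)/(2 + 13*U²) = 2*U/(2 + 13*U²))
(-14 + h(5, 2))*11 = (-14 + 2*2/(2 + 13*2²))*11 = (-14 + 2*2/(2 + 13*4))*11 = (-14 + 2*2/(2 + 52))*11 = (-14 + 2*2/54)*11 = (-14 + 2*2*(1/54))*11 = (-14 + 2/27)*11 = -376/27*11 = -4136/27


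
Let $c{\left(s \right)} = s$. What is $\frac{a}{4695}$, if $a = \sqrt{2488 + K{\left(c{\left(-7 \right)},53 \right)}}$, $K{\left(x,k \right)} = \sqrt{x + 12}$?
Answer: $\frac{\sqrt{2488 + \sqrt{5}}}{4695} \approx 0.010629$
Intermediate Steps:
$K{\left(x,k \right)} = \sqrt{12 + x}$
$a = \sqrt{2488 + \sqrt{5}}$ ($a = \sqrt{2488 + \sqrt{12 - 7}} = \sqrt{2488 + \sqrt{5}} \approx 49.902$)
$\frac{a}{4695} = \frac{\sqrt{2488 + \sqrt{5}}}{4695}$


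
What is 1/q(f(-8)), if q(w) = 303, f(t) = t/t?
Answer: 1/303 ≈ 0.0033003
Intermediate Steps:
f(t) = 1
1/q(f(-8)) = 1/303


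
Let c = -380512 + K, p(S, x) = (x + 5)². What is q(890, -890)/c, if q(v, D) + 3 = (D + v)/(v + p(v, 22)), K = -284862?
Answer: 3/665374 ≈ 4.5087e-6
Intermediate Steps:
p(S, x) = (5 + x)²
c = -665374 (c = -380512 - 284862 = -665374)
q(v, D) = -3 + (D + v)/(729 + v) (q(v, D) = -3 + (D + v)/(v + (5 + 22)²) = -3 + (D + v)/(v + 27²) = -3 + (D + v)/(v + 729) = -3 + (D + v)/(729 + v))
q(890, -890)/c = ((-2187 - 890 - 2*890)/(729 + 890))/(-665374) = ((-2187 - 890 - 1780)/1619)*(-1/665374) = ((1/1619)*(-4857))*(-1/665374) = -3*(-1/665374) = 3/665374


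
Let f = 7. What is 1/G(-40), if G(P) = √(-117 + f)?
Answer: -I*√110/110 ≈ -0.095346*I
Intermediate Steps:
G(P) = I*√110 (G(P) = √(-117 + 7) = √(-110) = I*√110)
1/G(-40) = 1/(I*√110) = -I*√110/110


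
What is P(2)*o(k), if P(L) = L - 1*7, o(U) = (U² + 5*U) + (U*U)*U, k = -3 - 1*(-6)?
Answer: -255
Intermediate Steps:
k = 3 (k = -3 + 6 = 3)
o(U) = U² + U³ + 5*U (o(U) = (U² + 5*U) + U²*U = (U² + 5*U) + U³ = U² + U³ + 5*U)
P(L) = -7 + L (P(L) = L - 7 = -7 + L)
P(2)*o(k) = (-7 + 2)*(3*(5 + 3 + 3²)) = -15*(5 + 3 + 9) = -15*17 = -5*51 = -255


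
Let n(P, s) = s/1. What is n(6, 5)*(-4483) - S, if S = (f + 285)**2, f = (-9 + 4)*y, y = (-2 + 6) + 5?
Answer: -80015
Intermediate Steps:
n(P, s) = s (n(P, s) = s*1 = s)
y = 9 (y = 4 + 5 = 9)
f = -45 (f = (-9 + 4)*9 = -5*9 = -45)
S = 57600 (S = (-45 + 285)**2 = 240**2 = 57600)
n(6, 5)*(-4483) - S = 5*(-4483) - 1*57600 = -22415 - 57600 = -80015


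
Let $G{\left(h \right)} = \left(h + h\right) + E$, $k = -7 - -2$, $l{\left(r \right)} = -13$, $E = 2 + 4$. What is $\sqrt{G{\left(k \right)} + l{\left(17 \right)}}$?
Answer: $i \sqrt{17} \approx 4.1231 i$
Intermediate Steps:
$E = 6$
$k = -5$ ($k = -7 + 2 = -5$)
$G{\left(h \right)} = 6 + 2 h$ ($G{\left(h \right)} = \left(h + h\right) + 6 = 2 h + 6 = 6 + 2 h$)
$\sqrt{G{\left(k \right)} + l{\left(17 \right)}} = \sqrt{\left(6 + 2 \left(-5\right)\right) - 13} = \sqrt{\left(6 - 10\right) - 13} = \sqrt{-4 - 13} = \sqrt{-17} = i \sqrt{17}$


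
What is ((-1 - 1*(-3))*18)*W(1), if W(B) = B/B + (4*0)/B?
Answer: 36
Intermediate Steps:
W(B) = 1 (W(B) = 1 + 0/B = 1 + 0 = 1)
((-1 - 1*(-3))*18)*W(1) = ((-1 - 1*(-3))*18)*1 = ((-1 + 3)*18)*1 = (2*18)*1 = 36*1 = 36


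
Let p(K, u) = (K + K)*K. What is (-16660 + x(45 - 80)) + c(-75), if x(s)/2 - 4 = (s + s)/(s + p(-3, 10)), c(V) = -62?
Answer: -283998/17 ≈ -16706.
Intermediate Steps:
p(K, u) = 2*K² (p(K, u) = (2*K)*K = 2*K²)
x(s) = 8 + 4*s/(18 + s) (x(s) = 8 + 2*((s + s)/(s + 2*(-3)²)) = 8 + 2*((2*s)/(s + 2*9)) = 8 + 2*((2*s)/(s + 18)) = 8 + 2*((2*s)/(18 + s)) = 8 + 2*(2*s/(18 + s)) = 8 + 4*s/(18 + s))
(-16660 + x(45 - 80)) + c(-75) = (-16660 + 12*(12 + (45 - 80))/(18 + (45 - 80))) - 62 = (-16660 + 12*(12 - 35)/(18 - 35)) - 62 = (-16660 + 12*(-23)/(-17)) - 62 = (-16660 + 12*(-1/17)*(-23)) - 62 = (-16660 + 276/17) - 62 = -282944/17 - 62 = -283998/17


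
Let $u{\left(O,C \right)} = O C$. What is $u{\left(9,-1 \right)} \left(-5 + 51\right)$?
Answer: $-414$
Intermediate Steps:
$u{\left(O,C \right)} = C O$
$u{\left(9,-1 \right)} \left(-5 + 51\right) = \left(-1\right) 9 \left(-5 + 51\right) = \left(-9\right) 46 = -414$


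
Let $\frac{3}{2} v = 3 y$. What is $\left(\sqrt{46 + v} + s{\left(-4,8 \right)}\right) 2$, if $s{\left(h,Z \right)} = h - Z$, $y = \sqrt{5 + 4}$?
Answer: $-24 + 4 \sqrt{13} \approx -9.5778$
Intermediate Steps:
$y = 3$ ($y = \sqrt{9} = 3$)
$v = 6$ ($v = \frac{2 \cdot 3 \cdot 3}{3} = \frac{2}{3} \cdot 9 = 6$)
$\left(\sqrt{46 + v} + s{\left(-4,8 \right)}\right) 2 = \left(\sqrt{46 + 6} - 12\right) 2 = \left(\sqrt{52} - 12\right) 2 = \left(2 \sqrt{13} - 12\right) 2 = \left(-12 + 2 \sqrt{13}\right) 2 = -24 + 4 \sqrt{13}$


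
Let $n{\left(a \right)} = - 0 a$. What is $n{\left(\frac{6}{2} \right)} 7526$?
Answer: $0$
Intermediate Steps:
$n{\left(a \right)} = 0$ ($n{\left(a \right)} = \left(-1\right) 0 = 0$)
$n{\left(\frac{6}{2} \right)} 7526 = 0 \cdot 7526 = 0$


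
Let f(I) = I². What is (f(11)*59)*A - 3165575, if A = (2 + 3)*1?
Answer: -3129880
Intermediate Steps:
A = 5 (A = 5*1 = 5)
(f(11)*59)*A - 3165575 = (11²*59)*5 - 3165575 = (121*59)*5 - 3165575 = 7139*5 - 3165575 = 35695 - 3165575 = -3129880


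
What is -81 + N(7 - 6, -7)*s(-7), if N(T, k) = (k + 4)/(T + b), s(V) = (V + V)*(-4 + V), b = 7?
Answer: -555/4 ≈ -138.75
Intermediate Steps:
s(V) = 2*V*(-4 + V) (s(V) = (2*V)*(-4 + V) = 2*V*(-4 + V))
N(T, k) = (4 + k)/(7 + T) (N(T, k) = (k + 4)/(T + 7) = (4 + k)/(7 + T))
-81 + N(7 - 6, -7)*s(-7) = -81 + ((4 - 7)/(7 + (7 - 6)))*(2*(-7)*(-4 - 7)) = -81 + (-3/(7 + 1))*(2*(-7)*(-11)) = -81 + (-3/8)*154 = -81 + ((⅛)*(-3))*154 = -81 - 3/8*154 = -81 - 231/4 = -555/4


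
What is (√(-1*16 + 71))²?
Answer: 55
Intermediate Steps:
(√(-1*16 + 71))² = (√(-16 + 71))² = (√55)² = 55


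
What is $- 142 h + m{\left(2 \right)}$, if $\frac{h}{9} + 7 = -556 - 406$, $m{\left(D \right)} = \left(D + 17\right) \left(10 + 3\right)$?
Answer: $1238629$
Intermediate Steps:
$m{\left(D \right)} = 221 + 13 D$ ($m{\left(D \right)} = \left(17 + D\right) 13 = 221 + 13 D$)
$h = -8721$ ($h = -63 + 9 \left(-556 - 406\right) = -63 + 9 \left(-962\right) = -63 - 8658 = -8721$)
$- 142 h + m{\left(2 \right)} = \left(-142\right) \left(-8721\right) + \left(221 + 13 \cdot 2\right) = 1238382 + \left(221 + 26\right) = 1238382 + 247 = 1238629$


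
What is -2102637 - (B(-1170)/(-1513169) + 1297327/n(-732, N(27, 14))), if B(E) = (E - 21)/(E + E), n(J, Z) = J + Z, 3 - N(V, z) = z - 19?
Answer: -224400929677971199/106814599710 ≈ -2.1008e+6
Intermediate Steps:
N(V, z) = 22 - z (N(V, z) = 3 - (z - 19) = 3 - (-19 + z) = 3 + (19 - z) = 22 - z)
B(E) = (-21 + E)/(2*E) (B(E) = (-21 + E)/((2*E)) = (-21 + E)*(1/(2*E)) = (-21 + E)/(2*E))
-2102637 - (B(-1170)/(-1513169) + 1297327/n(-732, N(27, 14))) = -2102637 - (((½)*(-21 - 1170)/(-1170))/(-1513169) + 1297327/(-732 + (22 - 1*14))) = -2102637 - (((½)*(-1/1170)*(-1191))*(-1/1513169) + 1297327/(-732 + (22 - 14))) = -2102637 - ((397/780)*(-1/1513169) + 1297327/(-732 + 8)) = -2102637 - (-397/1180271820 + 1297327/(-724)) = -2102637 - (-397/1180271820 + 1297327*(-1/724)) = -2102637 - (-397/1180271820 - 1297327/724) = -2102637 - 1*(-191399812464071/106814599710) = -2102637 + 191399812464071/106814599710 = -224400929677971199/106814599710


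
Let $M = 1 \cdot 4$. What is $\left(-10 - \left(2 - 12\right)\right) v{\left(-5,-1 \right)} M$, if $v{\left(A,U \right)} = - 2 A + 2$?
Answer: $0$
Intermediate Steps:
$v{\left(A,U \right)} = 2 - 2 A$
$M = 4$
$\left(-10 - \left(2 - 12\right)\right) v{\left(-5,-1 \right)} M = \left(-10 - \left(2 - 12\right)\right) \left(2 - -10\right) 4 = \left(-10 - \left(2 - 12\right)\right) \left(2 + 10\right) 4 = \left(-10 - -10\right) 12 \cdot 4 = \left(-10 + 10\right) 12 \cdot 4 = 0 \cdot 12 \cdot 4 = 0 \cdot 4 = 0$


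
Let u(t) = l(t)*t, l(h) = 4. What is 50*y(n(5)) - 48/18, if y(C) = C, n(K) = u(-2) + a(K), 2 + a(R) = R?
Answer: -758/3 ≈ -252.67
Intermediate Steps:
a(R) = -2 + R
u(t) = 4*t
n(K) = -10 + K (n(K) = 4*(-2) + (-2 + K) = -8 + (-2 + K) = -10 + K)
50*y(n(5)) - 48/18 = 50*(-10 + 5) - 48/18 = 50*(-5) - 48*1/18 = -250 - 8/3 = -758/3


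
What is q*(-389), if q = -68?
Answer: 26452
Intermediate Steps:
q*(-389) = -68*(-389) = 26452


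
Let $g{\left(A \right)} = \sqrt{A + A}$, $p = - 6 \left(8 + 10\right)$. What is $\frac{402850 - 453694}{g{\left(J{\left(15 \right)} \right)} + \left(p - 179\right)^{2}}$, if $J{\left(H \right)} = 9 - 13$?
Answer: $- \frac{1395989812}{2261550723} + \frac{33896 i \sqrt{2}}{2261550723} \approx -0.61727 + 2.1196 \cdot 10^{-5} i$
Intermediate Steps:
$J{\left(H \right)} = -4$
$p = -108$ ($p = \left(-6\right) 18 = -108$)
$g{\left(A \right)} = \sqrt{2} \sqrt{A}$ ($g{\left(A \right)} = \sqrt{2 A} = \sqrt{2} \sqrt{A}$)
$\frac{402850 - 453694}{g{\left(J{\left(15 \right)} \right)} + \left(p - 179\right)^{2}} = \frac{402850 - 453694}{\sqrt{2} \sqrt{-4} + \left(-108 - 179\right)^{2}} = - \frac{50844}{\sqrt{2} \cdot 2 i + \left(-287\right)^{2}} = - \frac{50844}{2 i \sqrt{2} + 82369} = - \frac{50844}{82369 + 2 i \sqrt{2}}$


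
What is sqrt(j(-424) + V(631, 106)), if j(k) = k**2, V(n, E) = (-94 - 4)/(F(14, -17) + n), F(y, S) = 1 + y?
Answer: sqrt(18755834477)/323 ≈ 424.00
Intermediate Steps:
V(n, E) = -98/(15 + n) (V(n, E) = (-94 - 4)/((1 + 14) + n) = -98/(15 + n))
sqrt(j(-424) + V(631, 106)) = sqrt((-424)**2 - 98/(15 + 631)) = sqrt(179776 - 98/646) = sqrt(179776 - 98*1/646) = sqrt(179776 - 49/323) = sqrt(58067599/323) = sqrt(18755834477)/323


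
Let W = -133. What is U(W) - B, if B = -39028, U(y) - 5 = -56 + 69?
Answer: 39046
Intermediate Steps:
U(y) = 18 (U(y) = 5 + (-56 + 69) = 5 + 13 = 18)
U(W) - B = 18 - 1*(-39028) = 18 + 39028 = 39046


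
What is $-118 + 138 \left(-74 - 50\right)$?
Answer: $-17230$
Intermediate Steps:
$-118 + 138 \left(-74 - 50\right) = -118 + 138 \left(-124\right) = -118 - 17112 = -17230$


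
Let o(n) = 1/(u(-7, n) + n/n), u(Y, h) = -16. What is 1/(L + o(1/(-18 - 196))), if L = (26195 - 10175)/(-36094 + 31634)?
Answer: -3345/12238 ≈ -0.27333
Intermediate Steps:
o(n) = -1/15 (o(n) = 1/(-16 + n/n) = 1/(-16 + 1) = 1/(-15) = -1/15)
L = -801/223 (L = 16020/(-4460) = 16020*(-1/4460) = -801/223 ≈ -3.5919)
1/(L + o(1/(-18 - 196))) = 1/(-801/223 - 1/15) = 1/(-12238/3345) = -3345/12238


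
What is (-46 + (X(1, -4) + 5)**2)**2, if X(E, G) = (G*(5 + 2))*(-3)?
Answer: 62015625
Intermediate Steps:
X(E, G) = -21*G (X(E, G) = (G*7)*(-3) = (7*G)*(-3) = -21*G)
(-46 + (X(1, -4) + 5)**2)**2 = (-46 + (-21*(-4) + 5)**2)**2 = (-46 + (84 + 5)**2)**2 = (-46 + 89**2)**2 = (-46 + 7921)**2 = 7875**2 = 62015625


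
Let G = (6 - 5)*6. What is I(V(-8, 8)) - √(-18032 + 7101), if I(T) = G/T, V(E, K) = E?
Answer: -¾ - I*√10931 ≈ -0.75 - 104.55*I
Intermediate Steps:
G = 6 (G = 1*6 = 6)
I(T) = 6/T
I(V(-8, 8)) - √(-18032 + 7101) = 6/(-8) - √(-18032 + 7101) = 6*(-⅛) - √(-10931) = -¾ - I*√10931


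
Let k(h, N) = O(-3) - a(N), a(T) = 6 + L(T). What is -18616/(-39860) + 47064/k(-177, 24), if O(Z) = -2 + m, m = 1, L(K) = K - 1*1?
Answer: -15628438/9965 ≈ -1568.3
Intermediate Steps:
L(K) = -1 + K (L(K) = K - 1 = -1 + K)
a(T) = 5 + T (a(T) = 6 + (-1 + T) = 5 + T)
O(Z) = -1 (O(Z) = -2 + 1 = -1)
k(h, N) = -6 - N (k(h, N) = -1 - (5 + N) = -1 + (-5 - N) = -6 - N)
-18616/(-39860) + 47064/k(-177, 24) = -18616/(-39860) + 47064/(-6 - 1*24) = -18616*(-1/39860) + 47064/(-6 - 24) = 4654/9965 + 47064/(-30) = 4654/9965 + 47064*(-1/30) = 4654/9965 - 7844/5 = -15628438/9965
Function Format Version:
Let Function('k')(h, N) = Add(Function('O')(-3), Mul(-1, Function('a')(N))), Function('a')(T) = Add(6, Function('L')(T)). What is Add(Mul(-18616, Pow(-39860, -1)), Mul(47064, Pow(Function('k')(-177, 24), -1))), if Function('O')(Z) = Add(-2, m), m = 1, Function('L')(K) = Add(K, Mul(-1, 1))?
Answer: Rational(-15628438, 9965) ≈ -1568.3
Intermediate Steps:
Function('L')(K) = Add(-1, K) (Function('L')(K) = Add(K, -1) = Add(-1, K))
Function('a')(T) = Add(5, T) (Function('a')(T) = Add(6, Add(-1, T)) = Add(5, T))
Function('O')(Z) = -1 (Function('O')(Z) = Add(-2, 1) = -1)
Function('k')(h, N) = Add(-6, Mul(-1, N)) (Function('k')(h, N) = Add(-1, Mul(-1, Add(5, N))) = Add(-1, Add(-5, Mul(-1, N))) = Add(-6, Mul(-1, N)))
Add(Mul(-18616, Pow(-39860, -1)), Mul(47064, Pow(Function('k')(-177, 24), -1))) = Add(Mul(-18616, Pow(-39860, -1)), Mul(47064, Pow(Add(-6, Mul(-1, 24)), -1))) = Add(Mul(-18616, Rational(-1, 39860)), Mul(47064, Pow(Add(-6, -24), -1))) = Add(Rational(4654, 9965), Mul(47064, Pow(-30, -1))) = Add(Rational(4654, 9965), Mul(47064, Rational(-1, 30))) = Add(Rational(4654, 9965), Rational(-7844, 5)) = Rational(-15628438, 9965)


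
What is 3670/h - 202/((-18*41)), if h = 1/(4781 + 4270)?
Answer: 12257135831/369 ≈ 3.3217e+7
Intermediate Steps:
h = 1/9051 ≈ 0.00011049
3670/h - 202/((-18*41)) = 3670/(1/9051) - 202/((-18*41)) = 3670*9051 - 202/(-738) = 33217170 - 202*(-1/738) = 33217170 + 101/369 = 12257135831/369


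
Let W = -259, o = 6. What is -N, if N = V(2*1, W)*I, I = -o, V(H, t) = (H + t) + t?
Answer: -3096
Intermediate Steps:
V(H, t) = H + 2*t
I = -6 (I = -1*6 = -6)
N = 3096 (N = (2*1 + 2*(-259))*(-6) = (2 - 518)*(-6) = -516*(-6) = 3096)
-N = -1*3096 = -3096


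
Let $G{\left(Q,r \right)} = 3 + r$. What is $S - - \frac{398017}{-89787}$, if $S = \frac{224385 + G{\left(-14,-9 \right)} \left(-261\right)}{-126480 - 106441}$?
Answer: $- \frac{2755950734}{510079947} \approx -5.403$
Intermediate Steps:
$S = - \frac{5511}{5681}$ ($S = \frac{224385 + \left(3 - 9\right) \left(-261\right)}{-126480 - 106441} = \frac{224385 - -1566}{-232921} = \left(224385 + 1566\right) \left(- \frac{1}{232921}\right) = 225951 \left(- \frac{1}{232921}\right) = - \frac{5511}{5681} \approx -0.97008$)
$S - - \frac{398017}{-89787} = - \frac{5511}{5681} - - \frac{398017}{-89787} = - \frac{5511}{5681} - \left(-398017\right) \left(- \frac{1}{89787}\right) = - \frac{5511}{5681} - \frac{398017}{89787} = - \frac{2755950734}{510079947}$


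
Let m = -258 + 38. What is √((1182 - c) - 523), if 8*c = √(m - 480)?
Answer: √(2636 - 5*I*√7)/2 ≈ 25.671 - 0.064415*I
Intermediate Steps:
m = -220
c = 5*I*√7/4 (c = √(-220 - 480)/8 = √(-700)/8 = (10*I*√7)/8 = 5*I*√7/4 ≈ 3.3072*I)
√((1182 - c) - 523) = √((1182 - 5*I*√7/4) - 523) = √(659 - 5*I*√7/4)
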